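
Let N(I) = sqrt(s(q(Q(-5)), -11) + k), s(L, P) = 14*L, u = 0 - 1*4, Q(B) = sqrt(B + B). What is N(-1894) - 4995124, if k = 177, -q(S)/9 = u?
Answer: -4995124 + sqrt(681) ≈ -4.9951e+6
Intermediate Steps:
Q(B) = sqrt(2)*sqrt(B) (Q(B) = sqrt(2*B) = sqrt(2)*sqrt(B))
u = -4 (u = 0 - 4 = -4)
q(S) = 36 (q(S) = -9*(-4) = 36)
N(I) = sqrt(681) (N(I) = sqrt(14*36 + 177) = sqrt(504 + 177) = sqrt(681))
N(-1894) - 4995124 = sqrt(681) - 4995124 = -4995124 + sqrt(681)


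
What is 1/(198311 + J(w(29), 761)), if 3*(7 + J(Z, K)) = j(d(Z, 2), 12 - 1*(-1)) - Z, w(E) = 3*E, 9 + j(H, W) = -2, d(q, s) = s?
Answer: 3/594814 ≈ 5.0436e-6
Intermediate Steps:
j(H, W) = -11 (j(H, W) = -9 - 2 = -11)
J(Z, K) = -32/3 - Z/3 (J(Z, K) = -7 + (-11 - Z)/3 = -7 + (-11/3 - Z/3) = -32/3 - Z/3)
1/(198311 + J(w(29), 761)) = 1/(198311 + (-32/3 - 29)) = 1/(198311 - 119/3) = 1/(594814/3) = 3/594814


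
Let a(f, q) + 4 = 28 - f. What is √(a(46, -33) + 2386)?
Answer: 2*√591 ≈ 48.621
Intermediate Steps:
a(f, q) = 24 - f (a(f, q) = -4 + (28 - f) = 24 - f)
√(a(46, -33) + 2386) = √((24 - 1*46) + 2386) = √((24 - 46) + 2386) = √(-22 + 2386) = √2364 = 2*√591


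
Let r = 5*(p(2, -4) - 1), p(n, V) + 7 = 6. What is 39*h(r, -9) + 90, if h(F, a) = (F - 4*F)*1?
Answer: 1260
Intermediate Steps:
p(n, V) = -1 (p(n, V) = -7 + 6 = -1)
r = -10 (r = 5*(-1 - 1) = 5*(-2) = -10)
h(F, a) = -3*F (h(F, a) = -3*F*1 = -3*F)
39*h(r, -9) + 90 = 39*(-3*(-10)) + 90 = 39*30 + 90 = 1170 + 90 = 1260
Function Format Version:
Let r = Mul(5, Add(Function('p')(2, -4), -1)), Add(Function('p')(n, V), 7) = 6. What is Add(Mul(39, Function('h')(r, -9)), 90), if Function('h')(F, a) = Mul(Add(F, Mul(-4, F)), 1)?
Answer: 1260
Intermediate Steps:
Function('p')(n, V) = -1 (Function('p')(n, V) = Add(-7, 6) = -1)
r = -10 (r = Mul(5, Add(-1, -1)) = Mul(5, -2) = -10)
Function('h')(F, a) = Mul(-3, F) (Function('h')(F, a) = Mul(Mul(-3, F), 1) = Mul(-3, F))
Add(Mul(39, Function('h')(r, -9)), 90) = Add(Mul(39, Mul(-3, -10)), 90) = Add(Mul(39, 30), 90) = Add(1170, 90) = 1260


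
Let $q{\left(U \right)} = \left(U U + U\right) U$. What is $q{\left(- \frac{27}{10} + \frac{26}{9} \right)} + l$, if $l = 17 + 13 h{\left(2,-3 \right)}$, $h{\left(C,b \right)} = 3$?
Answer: $\frac{40854923}{729000} \approx 56.042$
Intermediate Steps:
$q{\left(U \right)} = U \left(U + U^{2}\right)$ ($q{\left(U \right)} = \left(U^{2} + U\right) U = \left(U + U^{2}\right) U = U \left(U + U^{2}\right)$)
$l = 56$ ($l = 17 + 13 \cdot 3 = 17 + 39 = 56$)
$q{\left(- \frac{27}{10} + \frac{26}{9} \right)} + l = \left(- \frac{27}{10} + \frac{26}{9}\right)^{2} \left(1 + \left(- \frac{27}{10} + \frac{26}{9}\right)\right) + 56 = \left(\frac{17}{90}\right)^{2} \left(1 + \frac{17}{90}\right) + 56 = \frac{289}{8100} \cdot \frac{107}{90} + 56 = \frac{30923}{729000} + 56 = \frac{40854923}{729000}$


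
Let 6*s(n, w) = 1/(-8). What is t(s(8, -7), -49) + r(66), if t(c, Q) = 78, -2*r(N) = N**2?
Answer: -2100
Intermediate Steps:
s(n, w) = -1/48 (s(n, w) = (1/6)/(-8) = (1/6)*(-1/8) = -1/48)
r(N) = -N**2/2
t(s(8, -7), -49) + r(66) = 78 - 1/2*66**2 = 78 - 1/2*4356 = 78 - 2178 = -2100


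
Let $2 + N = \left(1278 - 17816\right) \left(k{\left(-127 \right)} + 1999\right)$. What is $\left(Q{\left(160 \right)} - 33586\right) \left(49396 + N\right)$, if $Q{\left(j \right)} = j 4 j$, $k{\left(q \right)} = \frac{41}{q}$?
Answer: $- \frac{288440802174492}{127} \approx -2.2712 \cdot 10^{12}$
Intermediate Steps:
$N = - \frac{4197873870}{127}$ ($N = -2 + \left(1278 - 17816\right) \left(\frac{41}{-127} + 1999\right) = -2 - 16538 \left(41 \left(- \frac{1}{127}\right) + 1999\right) = -2 - 16538 \left(- \frac{41}{127} + 1999\right) = -2 - \frac{4197873616}{127} = - \frac{4197873870}{127} \approx -3.3054 \cdot 10^{7}$)
$Q{\left(j \right)} = 4 j^{2}$ ($Q{\left(j \right)} = 4 j j = 4 j^{2}$)
$\left(Q{\left(160 \right)} - 33586\right) \left(49396 + N\right) = \left(4 \cdot 160^{2} - 33586\right) \left(49396 - \frac{4197873870}{127}\right) = \left(4 \cdot 25600 - 33586\right) \left(- \frac{4191600578}{127}\right) = \left(102400 - 33586\right) \left(- \frac{4191600578}{127}\right) = 68814 \left(- \frac{4191600578}{127}\right) = - \frac{288440802174492}{127}$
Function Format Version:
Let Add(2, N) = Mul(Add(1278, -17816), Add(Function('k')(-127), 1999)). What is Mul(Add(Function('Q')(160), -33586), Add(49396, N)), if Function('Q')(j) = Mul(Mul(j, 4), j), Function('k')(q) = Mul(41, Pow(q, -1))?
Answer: Rational(-288440802174492, 127) ≈ -2.2712e+12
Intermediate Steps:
N = Rational(-4197873870, 127) (N = Add(-2, Mul(Add(1278, -17816), Add(Mul(41, Pow(-127, -1)), 1999))) = Add(-2, Mul(-16538, Add(Mul(41, Rational(-1, 127)), 1999))) = Add(-2, Mul(-16538, Add(Rational(-41, 127), 1999))) = Add(-2, Mul(-16538, Rational(253832, 127))) = Add(-2, Rational(-4197873616, 127)) = Rational(-4197873870, 127) ≈ -3.3054e+7)
Function('Q')(j) = Mul(4, Pow(j, 2)) (Function('Q')(j) = Mul(Mul(4, j), j) = Mul(4, Pow(j, 2)))
Mul(Add(Function('Q')(160), -33586), Add(49396, N)) = Mul(Add(Mul(4, Pow(160, 2)), -33586), Add(49396, Rational(-4197873870, 127))) = Mul(Add(Mul(4, 25600), -33586), Rational(-4191600578, 127)) = Mul(Add(102400, -33586), Rational(-4191600578, 127)) = Mul(68814, Rational(-4191600578, 127)) = Rational(-288440802174492, 127)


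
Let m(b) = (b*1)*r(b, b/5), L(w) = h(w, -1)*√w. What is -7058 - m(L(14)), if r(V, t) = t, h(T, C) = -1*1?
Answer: -35304/5 ≈ -7060.8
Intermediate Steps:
h(T, C) = -1
L(w) = -√w
m(b) = b²/5 (m(b) = (b*1)*(b/5) = b*(b*(⅕)) = b*(b/5) = b²/5)
-7058 - m(L(14)) = -7058 - (-√14)²/5 = -7058 - 14/5 = -35304/5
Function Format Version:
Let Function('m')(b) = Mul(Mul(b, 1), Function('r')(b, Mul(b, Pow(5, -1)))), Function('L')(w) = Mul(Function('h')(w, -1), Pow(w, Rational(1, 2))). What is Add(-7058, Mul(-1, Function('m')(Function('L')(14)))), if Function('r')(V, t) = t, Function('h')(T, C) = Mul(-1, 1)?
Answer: Rational(-35304, 5) ≈ -7060.8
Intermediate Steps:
Function('h')(T, C) = -1
Function('L')(w) = Mul(-1, Pow(w, Rational(1, 2)))
Function('m')(b) = Mul(Rational(1, 5), Pow(b, 2)) (Function('m')(b) = Mul(Mul(b, 1), Mul(b, Pow(5, -1))) = Mul(b, Mul(b, Rational(1, 5))) = Mul(b, Mul(Rational(1, 5), b)) = Mul(Rational(1, 5), Pow(b, 2)))
Add(-7058, Mul(-1, Function('m')(Function('L')(14)))) = Add(-7058, Mul(-1, Mul(Rational(1, 5), Pow(Mul(-1, Pow(14, Rational(1, 2))), 2)))) = Add(-7058, Mul(-1, Mul(Rational(1, 5), 14))) = Add(-7058, Mul(-1, Rational(14, 5))) = Add(-7058, Rational(-14, 5)) = Rational(-35304, 5)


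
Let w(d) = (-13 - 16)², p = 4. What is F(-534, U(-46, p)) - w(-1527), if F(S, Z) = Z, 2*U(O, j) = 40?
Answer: -821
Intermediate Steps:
U(O, j) = 20 (U(O, j) = (½)*40 = 20)
w(d) = 841 (w(d) = (-29)² = 841)
F(-534, U(-46, p)) - w(-1527) = 20 - 1*841 = 20 - 841 = -821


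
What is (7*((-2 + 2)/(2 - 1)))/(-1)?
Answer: 0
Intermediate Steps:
(7*((-2 + 2)/(2 - 1)))/(-1) = (7*(0/1))*(-1) = (7*(0*1))*(-1) = (7*0)*(-1) = 0*(-1) = 0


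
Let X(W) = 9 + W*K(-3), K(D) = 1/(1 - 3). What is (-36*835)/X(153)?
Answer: 1336/3 ≈ 445.33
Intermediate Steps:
K(D) = -1/2 (K(D) = 1/(-2) = -1/2)
X(W) = 9 - W/2 (X(W) = 9 + W*(-1/2) = 9 - W/2)
(-36*835)/X(153) = (-36*835)/(9 - 1/2*153) = -30060/(9 - 153/2) = -30060/(-135/2) = -30060*(-2/135) = 1336/3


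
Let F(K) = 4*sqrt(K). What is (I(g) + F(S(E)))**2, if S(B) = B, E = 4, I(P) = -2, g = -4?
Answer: 36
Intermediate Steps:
(I(g) + F(S(E)))**2 = (-2 + 4*sqrt(4))**2 = (-2 + 4*2)**2 = (-2 + 8)**2 = 6**2 = 36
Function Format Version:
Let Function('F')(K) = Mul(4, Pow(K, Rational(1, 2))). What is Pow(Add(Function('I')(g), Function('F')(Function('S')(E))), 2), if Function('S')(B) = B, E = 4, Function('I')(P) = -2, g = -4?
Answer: 36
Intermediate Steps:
Pow(Add(Function('I')(g), Function('F')(Function('S')(E))), 2) = Pow(Add(-2, Mul(4, Pow(4, Rational(1, 2)))), 2) = Pow(Add(-2, Mul(4, 2)), 2) = Pow(Add(-2, 8), 2) = Pow(6, 2) = 36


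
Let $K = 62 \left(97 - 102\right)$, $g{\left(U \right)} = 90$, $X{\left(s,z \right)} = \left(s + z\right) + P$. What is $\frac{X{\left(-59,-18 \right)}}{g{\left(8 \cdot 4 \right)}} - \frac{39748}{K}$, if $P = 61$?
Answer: $\frac{178618}{1395} \approx 128.04$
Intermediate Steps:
$X{\left(s,z \right)} = 61 + s + z$ ($X{\left(s,z \right)} = \left(s + z\right) + 61 = 61 + s + z$)
$K = -310$ ($K = 62 \left(-5\right) = -310$)
$\frac{X{\left(-59,-18 \right)}}{g{\left(8 \cdot 4 \right)}} - \frac{39748}{K} = \frac{61 - 59 - 18}{90} - \frac{39748}{-310} = \left(-16\right) \frac{1}{90} - - \frac{19874}{155} = - \frac{8}{45} + \frac{19874}{155} = \frac{178618}{1395}$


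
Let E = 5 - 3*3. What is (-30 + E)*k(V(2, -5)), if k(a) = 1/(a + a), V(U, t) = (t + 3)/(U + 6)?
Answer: 68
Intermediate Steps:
V(U, t) = (3 + t)/(6 + U)
k(a) = 1/(2*a)
E = -4 (E = 5 - 9 = -4)
(-30 + E)*k(V(2, -5)) = (-30 - 4)*(1/(2*(((3 - 5)/(6 + 2))))) = -17/(-2/8) = -17/((⅛)*(-2)) = -17/(-¼) = -17*(-4) = -34*(-2) = 68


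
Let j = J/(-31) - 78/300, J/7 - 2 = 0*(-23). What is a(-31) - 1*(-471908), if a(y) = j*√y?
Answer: 471908 - 1103*I*√31/1550 ≈ 4.7191e+5 - 3.9621*I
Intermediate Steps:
J = 14 (J = 14 + 7*(0*(-23)) = 14 + 7*0 = 14 + 0 = 14)
j = -1103/1550 (j = 14/(-31) - 78/300 = 14*(-1/31) - 78*1/300 = -14/31 - 13/50 = -1103/1550 ≈ -0.71161)
a(y) = -1103*√y/1550
a(-31) - 1*(-471908) = -1103*I*√31/1550 - 1*(-471908) = -1103*I*√31/1550 + 471908 = 471908 - 1103*I*√31/1550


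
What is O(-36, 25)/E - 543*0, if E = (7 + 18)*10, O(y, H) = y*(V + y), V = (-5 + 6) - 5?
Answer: 144/25 ≈ 5.7600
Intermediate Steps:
V = -4 (V = 1 - 5 = -4)
O(y, H) = y*(-4 + y)
E = 250 (E = 25*10 = 250)
O(-36, 25)/E - 543*0 = -36*(-4 - 36)/250 - 543*0 = -36*(-40)*(1/250) - 1*0 = 1440*(1/250) + 0 = 144/25 + 0 = 144/25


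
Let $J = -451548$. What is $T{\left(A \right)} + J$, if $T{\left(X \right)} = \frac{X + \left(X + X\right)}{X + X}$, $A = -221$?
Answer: $- \frac{903093}{2} \approx -4.5155 \cdot 10^{5}$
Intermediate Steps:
$T{\left(X \right)} = \frac{3}{2}$ ($T{\left(X \right)} = \frac{X + 2 X}{2 X} = 3 X \frac{1}{2 X} = \frac{3}{2}$)
$T{\left(A \right)} + J = \frac{3}{2} - 451548 = - \frac{903093}{2}$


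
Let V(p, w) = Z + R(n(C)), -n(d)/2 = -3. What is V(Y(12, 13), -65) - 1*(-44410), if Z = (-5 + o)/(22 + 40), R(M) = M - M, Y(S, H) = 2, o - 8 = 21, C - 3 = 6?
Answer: 1376722/31 ≈ 44410.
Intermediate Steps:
C = 9 (C = 3 + 6 = 9)
o = 29 (o = 8 + 21 = 29)
n(d) = 6 (n(d) = -2*(-3) = 6)
R(M) = 0
Z = 12/31 (Z = (-5 + 29)/(22 + 40) = 24/62 = 24*(1/62) = 12/31 ≈ 0.38710)
V(p, w) = 12/31 (V(p, w) = 12/31 + 0 = 12/31)
V(Y(12, 13), -65) - 1*(-44410) = 12/31 - 1*(-44410) = 12/31 + 44410 = 1376722/31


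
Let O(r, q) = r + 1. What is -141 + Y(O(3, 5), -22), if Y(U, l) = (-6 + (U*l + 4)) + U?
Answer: -227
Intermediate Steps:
O(r, q) = 1 + r
Y(U, l) = -2 + U + U*l (Y(U, l) = (-6 + (4 + U*l)) + U = (-2 + U*l) + U = -2 + U + U*l)
-141 + Y(O(3, 5), -22) = -141 + (-2 + (1 + 3) + (1 + 3)*(-22)) = -141 + (-2 + 4 + 4*(-22)) = -141 + (-2 + 4 - 88) = -141 - 86 = -227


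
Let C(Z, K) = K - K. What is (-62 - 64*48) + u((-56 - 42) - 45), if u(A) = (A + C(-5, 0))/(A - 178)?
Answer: -1005871/321 ≈ -3133.6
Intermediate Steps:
C(Z, K) = 0
u(A) = A/(-178 + A) (u(A) = (A + 0)/(A - 178) = A/(-178 + A))
(-62 - 64*48) + u((-56 - 42) - 45) = (-62 - 64*48) + ((-56 - 42) - 45)/(-178 + ((-56 - 42) - 45)) = (-62 - 3072) + (-98 - 45)/(-178 + (-98 - 45)) = -3134 - 143/(-178 - 143) = -3134 - 143/(-321) = -3134 - 143*(-1/321) = -3134 + 143/321 = -1005871/321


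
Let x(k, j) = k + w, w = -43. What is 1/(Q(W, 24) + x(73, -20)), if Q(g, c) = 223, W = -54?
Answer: 1/253 ≈ 0.0039526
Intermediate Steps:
x(k, j) = -43 + k (x(k, j) = k - 43 = -43 + k)
1/(Q(W, 24) + x(73, -20)) = 1/(223 + (-43 + 73)) = 1/(223 + 30) = 1/253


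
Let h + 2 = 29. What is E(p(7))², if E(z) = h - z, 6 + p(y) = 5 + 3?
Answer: 625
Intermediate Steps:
h = 27 (h = -2 + 29 = 27)
p(y) = 2 (p(y) = -6 + (5 + 3) = -6 + 8 = 2)
E(z) = 27 - z
E(p(7))² = (27 - 1*2)² = (27 - 2)² = 25² = 625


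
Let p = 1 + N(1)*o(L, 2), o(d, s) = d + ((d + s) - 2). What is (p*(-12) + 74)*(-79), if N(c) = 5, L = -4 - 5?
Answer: -90218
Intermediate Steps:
L = -9
o(d, s) = -2 + s + 2*d (o(d, s) = d + (-2 + d + s) = -2 + s + 2*d)
p = -89 (p = 1 + 5*(-2 + 2 + 2*(-9)) = 1 + 5*(-2 + 2 - 18) = 1 + 5*(-18) = 1 - 90 = -89)
(p*(-12) + 74)*(-79) = (-89*(-12) + 74)*(-79) = (1068 + 74)*(-79) = 1142*(-79) = -90218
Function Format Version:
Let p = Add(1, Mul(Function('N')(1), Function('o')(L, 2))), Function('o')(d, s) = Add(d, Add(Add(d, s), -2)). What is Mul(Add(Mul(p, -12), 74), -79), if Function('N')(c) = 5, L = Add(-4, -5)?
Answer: -90218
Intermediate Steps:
L = -9
Function('o')(d, s) = Add(-2, s, Mul(2, d)) (Function('o')(d, s) = Add(d, Add(-2, d, s)) = Add(-2, s, Mul(2, d)))
p = -89 (p = Add(1, Mul(5, Add(-2, 2, Mul(2, -9)))) = Add(1, Mul(5, Add(-2, 2, -18))) = Add(1, Mul(5, -18)) = Add(1, -90) = -89)
Mul(Add(Mul(p, -12), 74), -79) = Mul(Add(Mul(-89, -12), 74), -79) = Mul(Add(1068, 74), -79) = Mul(1142, -79) = -90218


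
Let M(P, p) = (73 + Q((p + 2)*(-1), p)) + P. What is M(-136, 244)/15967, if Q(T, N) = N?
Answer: 181/15967 ≈ 0.011336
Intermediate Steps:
M(P, p) = 73 + P + p (M(P, p) = (73 + p) + P = 73 + P + p)
M(-136, 244)/15967 = (73 - 136 + 244)/15967 = 181*(1/15967) = 181/15967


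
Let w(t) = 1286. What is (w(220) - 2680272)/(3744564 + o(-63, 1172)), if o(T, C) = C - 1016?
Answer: -1339493/1872360 ≈ -0.71540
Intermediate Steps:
o(T, C) = -1016 + C
(w(220) - 2680272)/(3744564 + o(-63, 1172)) = (1286 - 2680272)/(3744564 + (-1016 + 1172)) = -2678986/(3744564 + 156) = -2678986/3744720 = -2678986*1/3744720 = -1339493/1872360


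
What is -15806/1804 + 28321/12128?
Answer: -35151021/5469728 ≈ -6.4265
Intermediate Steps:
-15806/1804 + 28321/12128 = -15806*1/1804 + 28321*(1/12128) = -7903/902 + 28321/12128 = -35151021/5469728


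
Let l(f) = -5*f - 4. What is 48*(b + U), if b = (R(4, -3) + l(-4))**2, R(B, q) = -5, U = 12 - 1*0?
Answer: 6384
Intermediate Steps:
U = 12 (U = 12 + 0 = 12)
l(f) = -4 - 5*f
b = 121 (b = (-5 + (-4 - 5*(-4)))**2 = (-5 + (-4 + 20))**2 = (-5 + 16)**2 = 11**2 = 121)
48*(b + U) = 48*(121 + 12) = 48*133 = 6384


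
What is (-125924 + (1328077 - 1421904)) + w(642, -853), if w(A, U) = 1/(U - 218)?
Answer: -235353322/1071 ≈ -2.1975e+5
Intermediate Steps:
w(A, U) = 1/(-218 + U)
(-125924 + (1328077 - 1421904)) + w(642, -853) = (-125924 + (1328077 - 1421904)) + 1/(-218 - 853) = (-125924 - 93827) + 1/(-1071) = -219751 - 1/1071 = -235353322/1071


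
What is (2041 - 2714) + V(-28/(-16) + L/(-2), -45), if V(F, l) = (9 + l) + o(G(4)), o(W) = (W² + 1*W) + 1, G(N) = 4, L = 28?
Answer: -688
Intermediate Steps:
o(W) = 1 + W + W² (o(W) = (W² + W) + 1 = (W + W²) + 1 = 1 + W + W²)
V(F, l) = 30 + l (V(F, l) = (9 + l) + (1 + 4 + 4²) = (9 + l) + (1 + 4 + 16) = (9 + l) + 21 = 30 + l)
(2041 - 2714) + V(-28/(-16) + L/(-2), -45) = (2041 - 2714) + (30 - 45) = -673 - 15 = -688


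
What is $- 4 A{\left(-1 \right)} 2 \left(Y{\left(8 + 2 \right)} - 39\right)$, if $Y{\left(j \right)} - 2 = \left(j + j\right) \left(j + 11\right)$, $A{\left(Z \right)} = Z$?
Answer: $3064$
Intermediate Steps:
$Y{\left(j \right)} = 2 + 2 j \left(11 + j\right)$ ($Y{\left(j \right)} = 2 + \left(j + j\right) \left(j + 11\right) = 2 + 2 j \left(11 + j\right)$)
$- 4 A{\left(-1 \right)} 2 \left(Y{\left(8 + 2 \right)} - 39\right) = \left(-4\right) \left(-1\right) 2 \left(\left(2 + 2 \left(8 + 2\right)^{2} + 22 \left(8 + 2\right)\right) - 39\right) = 4 \cdot 2 \left(\left(2 + 2 \cdot 10^{2} + 22 \cdot 10\right) - 39\right) = 8 \left(\left(2 + 2 \cdot 100 + 220\right) - 39\right) = 8 \left(\left(2 + 200 + 220\right) - 39\right) = 8 \left(422 - 39\right) = 8 \cdot 383 = 3064$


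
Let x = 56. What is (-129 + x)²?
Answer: 5329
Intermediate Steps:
(-129 + x)² = (-129 + 56)² = (-73)² = 5329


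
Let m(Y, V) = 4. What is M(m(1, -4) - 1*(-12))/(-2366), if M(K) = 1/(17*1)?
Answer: -1/40222 ≈ -2.4862e-5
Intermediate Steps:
M(K) = 1/17
M(m(1, -4) - 1*(-12))/(-2366) = (1/17)/(-2366) = (1/17)*(-1/2366) = -1/40222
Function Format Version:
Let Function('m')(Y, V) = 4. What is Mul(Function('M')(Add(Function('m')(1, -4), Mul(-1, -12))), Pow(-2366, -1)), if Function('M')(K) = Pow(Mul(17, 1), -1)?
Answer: Rational(-1, 40222) ≈ -2.4862e-5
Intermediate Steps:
Function('M')(K) = Rational(1, 17) (Function('M')(K) = Pow(17, -1) = Rational(1, 17))
Mul(Function('M')(Add(Function('m')(1, -4), Mul(-1, -12))), Pow(-2366, -1)) = Mul(Rational(1, 17), Pow(-2366, -1)) = Mul(Rational(1, 17), Rational(-1, 2366)) = Rational(-1, 40222)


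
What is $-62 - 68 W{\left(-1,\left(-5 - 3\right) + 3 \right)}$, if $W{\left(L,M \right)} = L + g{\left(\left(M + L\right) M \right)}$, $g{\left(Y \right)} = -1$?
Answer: $74$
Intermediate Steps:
$W{\left(L,M \right)} = -1 + L$ ($W{\left(L,M \right)} = L - 1 = -1 + L$)
$-62 - 68 W{\left(-1,\left(-5 - 3\right) + 3 \right)} = -62 - 68 \left(-1 - 1\right) = -62 - -136 = -62 + 136 = 74$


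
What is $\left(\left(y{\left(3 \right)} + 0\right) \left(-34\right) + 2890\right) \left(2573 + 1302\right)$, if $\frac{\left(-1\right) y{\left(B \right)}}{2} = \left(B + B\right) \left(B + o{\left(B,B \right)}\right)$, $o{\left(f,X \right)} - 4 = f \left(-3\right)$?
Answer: $8036750$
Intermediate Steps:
$o{\left(f,X \right)} = 4 - 3 f$ ($o{\left(f,X \right)} = 4 + f \left(-3\right) = 4 - 3 f$)
$y{\left(B \right)} = - 4 B \left(4 - 2 B\right)$ ($y{\left(B \right)} = - 2 \left(B + B\right) \left(B - \left(-4 + 3 B\right)\right) = - 2 \cdot 2 B \left(4 - 2 B\right) = - 4 B \left(4 - 2 B\right)$)
$\left(\left(y{\left(3 \right)} + 0\right) \left(-34\right) + 2890\right) \left(2573 + 1302\right) = \left(\left(8 \cdot 3 \left(-2 + 3\right) + 0\right) \left(-34\right) + 2890\right) \left(2573 + 1302\right) = \left(\left(8 \cdot 3 \cdot 1 + 0\right) \left(-34\right) + 2890\right) 3875 = \left(\left(24 + 0\right) \left(-34\right) + 2890\right) 3875 = \left(24 \left(-34\right) + 2890\right) 3875 = \left(-816 + 2890\right) 3875 = 2074 \cdot 3875 = 8036750$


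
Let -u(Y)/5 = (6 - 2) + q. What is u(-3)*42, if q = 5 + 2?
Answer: -2310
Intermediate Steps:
q = 7
u(Y) = -55 (u(Y) = -5*((6 - 2) + 7) = -5*(4 + 7) = -5*11 = -55)
u(-3)*42 = -55*42 = -2310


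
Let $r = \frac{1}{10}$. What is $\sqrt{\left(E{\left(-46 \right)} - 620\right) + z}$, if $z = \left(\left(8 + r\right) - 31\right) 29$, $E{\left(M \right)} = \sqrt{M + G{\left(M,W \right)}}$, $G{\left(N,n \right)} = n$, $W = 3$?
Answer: $\frac{\sqrt{-128410 + 100 i \sqrt{43}}}{10} \approx 0.091496 + 35.834 i$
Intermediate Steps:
$r = \frac{1}{10} \approx 0.1$
$E{\left(M \right)} = \sqrt{3 + M}$ ($E{\left(M \right)} = \sqrt{M + 3} = \sqrt{3 + M}$)
$z = - \frac{6641}{10}$ ($z = \left(\left(8 + \frac{1}{10}\right) - 31\right) 29 = \left(\frac{81}{10} - 31\right) 29 = \left(- \frac{229}{10}\right) 29 = - \frac{6641}{10} \approx -664.1$)
$\sqrt{\left(E{\left(-46 \right)} - 620\right) + z} = \sqrt{\left(\sqrt{3 - 46} - 620\right) - \frac{6641}{10}} = \sqrt{\left(\sqrt{-43} - 620\right) - \frac{6641}{10}} = \sqrt{\left(i \sqrt{43} - 620\right) - \frac{6641}{10}} = \sqrt{\left(-620 + i \sqrt{43}\right) - \frac{6641}{10}} = \sqrt{- \frac{12841}{10} + i \sqrt{43}}$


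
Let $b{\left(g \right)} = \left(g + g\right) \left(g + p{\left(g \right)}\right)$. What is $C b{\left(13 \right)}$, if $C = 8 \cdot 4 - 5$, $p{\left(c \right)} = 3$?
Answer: $11232$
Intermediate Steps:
$b{\left(g \right)} = 2 g \left(3 + g\right)$ ($b{\left(g \right)} = \left(g + g\right) \left(g + 3\right) = 2 g \left(3 + g\right)$)
$C = 27$ ($C = 32 - 5 = 27$)
$C b{\left(13 \right)} = 27 \cdot 2 \cdot 13 \left(3 + 13\right) = 27 \cdot 2 \cdot 13 \cdot 16 = 27 \cdot 416 = 11232$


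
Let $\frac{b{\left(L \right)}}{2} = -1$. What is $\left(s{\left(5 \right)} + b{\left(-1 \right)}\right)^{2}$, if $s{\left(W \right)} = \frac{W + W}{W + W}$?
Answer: $1$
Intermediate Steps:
$b{\left(L \right)} = -2$ ($b{\left(L \right)} = 2 \left(-1\right) = -2$)
$s{\left(W \right)} = 1$ ($s{\left(W \right)} = \frac{2 W}{2 W} = 2 W \frac{1}{2 W} = 1$)
$\left(s{\left(5 \right)} + b{\left(-1 \right)}\right)^{2} = \left(1 - 2\right)^{2} = \left(-1\right)^{2} = 1$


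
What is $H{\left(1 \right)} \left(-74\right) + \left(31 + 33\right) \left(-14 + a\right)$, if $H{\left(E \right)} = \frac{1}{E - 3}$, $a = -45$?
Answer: $-3739$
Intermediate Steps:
$H{\left(E \right)} = \frac{1}{-3 + E}$
$H{\left(1 \right)} \left(-74\right) + \left(31 + 33\right) \left(-14 + a\right) = \frac{1}{-3 + 1} \left(-74\right) + \left(31 + 33\right) \left(-14 - 45\right) = \frac{1}{-2} \left(-74\right) + 64 \left(-59\right) = \left(- \frac{1}{2}\right) \left(-74\right) - 3776 = 37 - 3776 = -3739$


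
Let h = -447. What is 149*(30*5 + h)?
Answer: -44253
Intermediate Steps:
149*(30*5 + h) = 149*(30*5 - 447) = 149*(150 - 447) = 149*(-297) = -44253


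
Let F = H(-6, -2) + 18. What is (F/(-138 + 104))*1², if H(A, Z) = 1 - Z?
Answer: -21/34 ≈ -0.61765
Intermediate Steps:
F = 21 (F = (1 - 1*(-2)) + 18 = (1 + 2) + 18 = 3 + 18 = 21)
(F/(-138 + 104))*1² = (21/(-138 + 104))*1² = (21/(-34))*1 = (21*(-1/34))*1 = -21/34*1 = -21/34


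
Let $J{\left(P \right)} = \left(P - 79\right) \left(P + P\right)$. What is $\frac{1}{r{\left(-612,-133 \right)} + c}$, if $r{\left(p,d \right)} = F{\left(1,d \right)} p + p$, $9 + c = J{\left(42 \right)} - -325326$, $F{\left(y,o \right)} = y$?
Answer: $\frac{1}{320985} \approx 3.1154 \cdot 10^{-6}$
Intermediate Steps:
$J{\left(P \right)} = 2 P \left(-79 + P\right)$ ($J{\left(P \right)} = \left(-79 + P\right) 2 P = 2 P \left(-79 + P\right)$)
$c = 322209$ ($c = -9 + \left(2 \cdot 42 \left(-79 + 42\right) - -325326\right) = -9 + \left(2 \cdot 42 \left(-37\right) + 325326\right) = -9 + \left(-3108 + 325326\right) = -9 + 322218 = 322209$)
$r{\left(p,d \right)} = 2 p$ ($r{\left(p,d \right)} = 1 p + p = p + p = 2 p$)
$\frac{1}{r{\left(-612,-133 \right)} + c} = \frac{1}{2 \left(-612\right) + 322209} = \frac{1}{-1224 + 322209} = \frac{1}{320985}$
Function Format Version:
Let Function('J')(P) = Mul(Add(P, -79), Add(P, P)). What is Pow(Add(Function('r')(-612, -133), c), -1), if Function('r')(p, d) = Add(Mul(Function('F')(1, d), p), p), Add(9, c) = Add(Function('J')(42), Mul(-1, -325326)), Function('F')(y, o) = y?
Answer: Rational(1, 320985) ≈ 3.1154e-6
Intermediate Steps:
Function('J')(P) = Mul(2, P, Add(-79, P)) (Function('J')(P) = Mul(Add(-79, P), Mul(2, P)) = Mul(2, P, Add(-79, P)))
c = 322209 (c = Add(-9, Add(Mul(2, 42, Add(-79, 42)), Mul(-1, -325326))) = Add(-9, Add(Mul(2, 42, -37), 325326)) = Add(-9, Add(-3108, 325326)) = Add(-9, 322218) = 322209)
Function('r')(p, d) = Mul(2, p) (Function('r')(p, d) = Add(Mul(1, p), p) = Add(p, p) = Mul(2, p))
Pow(Add(Function('r')(-612, -133), c), -1) = Pow(Add(Mul(2, -612), 322209), -1) = Pow(Add(-1224, 322209), -1) = Pow(320985, -1) = Rational(1, 320985)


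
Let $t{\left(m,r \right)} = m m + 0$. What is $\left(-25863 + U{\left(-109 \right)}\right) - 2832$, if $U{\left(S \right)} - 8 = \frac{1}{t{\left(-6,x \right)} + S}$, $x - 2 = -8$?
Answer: $- \frac{2094152}{73} \approx -28687.0$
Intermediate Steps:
$x = -6$ ($x = 2 - 8 = -6$)
$t{\left(m,r \right)} = m^{2}$ ($t{\left(m,r \right)} = m^{2} + 0 = m^{2}$)
$U{\left(S \right)} = 8 + \frac{1}{36 + S}$ ($U{\left(S \right)} = 8 + \frac{1}{\left(-6\right)^{2} + S} = 8 + \frac{1}{36 + S}$)
$\left(-25863 + U{\left(-109 \right)}\right) - 2832 = \left(-25863 + \frac{289 + 8 \left(-109\right)}{36 - 109}\right) - 2832 = \left(-25863 + \frac{289 - 872}{-73}\right) - 2832 = \left(-25863 - - \frac{583}{73}\right) - 2832 = \left(-25863 + \frac{583}{73}\right) - 2832 = - \frac{1887416}{73} - 2832 = - \frac{2094152}{73}$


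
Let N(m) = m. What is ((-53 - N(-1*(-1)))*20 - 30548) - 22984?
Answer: -54612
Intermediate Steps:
((-53 - N(-1*(-1)))*20 - 30548) - 22984 = ((-53 - (-1)*(-1))*20 - 30548) - 22984 = ((-53 - 1*1)*20 - 30548) - 22984 = ((-53 - 1)*20 - 30548) - 22984 = (-54*20 - 30548) - 22984 = (-1080 - 30548) - 22984 = -31628 - 22984 = -54612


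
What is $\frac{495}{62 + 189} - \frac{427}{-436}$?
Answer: $\frac{322997}{109436} \approx 2.9515$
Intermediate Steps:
$\frac{495}{62 + 189} - \frac{427}{-436} = \frac{495}{251} - - \frac{427}{436} = 495 \cdot \frac{1}{251} + \frac{427}{436} = \frac{495}{251} + \frac{427}{436} = \frac{322997}{109436}$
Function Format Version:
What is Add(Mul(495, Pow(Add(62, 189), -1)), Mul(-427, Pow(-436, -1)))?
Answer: Rational(322997, 109436) ≈ 2.9515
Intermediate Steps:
Add(Mul(495, Pow(Add(62, 189), -1)), Mul(-427, Pow(-436, -1))) = Add(Mul(495, Pow(251, -1)), Mul(-427, Rational(-1, 436))) = Add(Mul(495, Rational(1, 251)), Rational(427, 436)) = Add(Rational(495, 251), Rational(427, 436)) = Rational(322997, 109436)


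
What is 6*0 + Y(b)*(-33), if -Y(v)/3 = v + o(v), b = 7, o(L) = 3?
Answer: 990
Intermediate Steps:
Y(v) = -9 - 3*v (Y(v) = -3*(v + 3) = -3*(3 + v) = -9 - 3*v)
6*0 + Y(b)*(-33) = 6*0 + (-9 - 3*7)*(-33) = 0 + (-9 - 21)*(-33) = 0 - 30*(-33) = 0 + 990 = 990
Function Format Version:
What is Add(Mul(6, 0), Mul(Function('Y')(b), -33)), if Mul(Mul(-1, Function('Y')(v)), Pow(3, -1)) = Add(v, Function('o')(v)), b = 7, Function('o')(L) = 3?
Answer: 990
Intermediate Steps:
Function('Y')(v) = Add(-9, Mul(-3, v)) (Function('Y')(v) = Mul(-3, Add(v, 3)) = Mul(-3, Add(3, v)) = Add(-9, Mul(-3, v)))
Add(Mul(6, 0), Mul(Function('Y')(b), -33)) = Add(Mul(6, 0), Mul(Add(-9, Mul(-3, 7)), -33)) = Add(0, Mul(Add(-9, -21), -33)) = Add(0, Mul(-30, -33)) = Add(0, 990) = 990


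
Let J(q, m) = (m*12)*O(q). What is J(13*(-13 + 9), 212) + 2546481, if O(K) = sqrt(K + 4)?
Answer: 2546481 + 10176*I*sqrt(3) ≈ 2.5465e+6 + 17625.0*I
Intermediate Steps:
O(K) = sqrt(4 + K)
J(q, m) = 12*m*sqrt(4 + q) (J(q, m) = (m*12)*sqrt(4 + q) = (12*m)*sqrt(4 + q) = 12*m*sqrt(4 + q))
J(13*(-13 + 9), 212) + 2546481 = 12*212*sqrt(4 + 13*(-13 + 9)) + 2546481 = 12*212*sqrt(4 + 13*(-4)) + 2546481 = 12*212*sqrt(4 - 52) + 2546481 = 12*212*sqrt(-48) + 2546481 = 12*212*(4*I*sqrt(3)) + 2546481 = 10176*I*sqrt(3) + 2546481 = 2546481 + 10176*I*sqrt(3)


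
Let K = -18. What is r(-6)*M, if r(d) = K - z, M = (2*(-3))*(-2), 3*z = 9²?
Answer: -540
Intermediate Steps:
z = 27 (z = (⅓)*9² = (⅓)*81 = 27)
M = 12 (M = -6*(-2) = 12)
r(d) = -45 (r(d) = -18 - 1*27 = -18 - 27 = -45)
r(-6)*M = -45*12 = -540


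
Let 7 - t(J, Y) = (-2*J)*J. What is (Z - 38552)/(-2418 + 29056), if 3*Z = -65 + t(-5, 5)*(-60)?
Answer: -119141/79914 ≈ -1.4909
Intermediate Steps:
t(J, Y) = 7 + 2*J**2 (t(J, Y) = 7 - (-2*J)*J = 7 - (-2)*J**2 = 7 + 2*J**2)
Z = -3485/3 (Z = (-65 + (7 + 2*(-5)**2)*(-60))/3 = (-65 + (7 + 2*25)*(-60))/3 = (-65 + (7 + 50)*(-60))/3 = (-65 + 57*(-60))/3 = (-65 - 3420)/3 = (1/3)*(-3485) = -3485/3 ≈ -1161.7)
(Z - 38552)/(-2418 + 29056) = (-3485/3 - 38552)/(-2418 + 29056) = -119141/3/26638 = -119141/3*1/26638 = -119141/79914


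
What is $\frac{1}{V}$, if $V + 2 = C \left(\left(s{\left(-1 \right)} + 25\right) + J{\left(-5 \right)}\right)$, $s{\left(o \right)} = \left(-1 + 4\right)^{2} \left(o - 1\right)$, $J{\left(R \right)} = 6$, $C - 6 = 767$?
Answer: $\frac{1}{10047} \approx 9.9532 \cdot 10^{-5}$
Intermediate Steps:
$C = 773$ ($C = 6 + 767 = 773$)
$s{\left(o \right)} = -9 + 9 o$ ($s{\left(o \right)} = 3^{2} \left(-1 + o\right) = 9 \left(-1 + o\right) = -9 + 9 o$)
$V = 10047$ ($V = -2 + 773 \left(\left(\left(-9 + 9 \left(-1\right)\right) + 25\right) + 6\right) = -2 + 773 \left(\left(\left(-9 - 9\right) + 25\right) + 6\right) = -2 + 773 \left(\left(-18 + 25\right) + 6\right) = -2 + 773 \left(7 + 6\right) = -2 + 773 \cdot 13 = -2 + 10049 = 10047$)
$\frac{1}{V} = \frac{1}{10047}$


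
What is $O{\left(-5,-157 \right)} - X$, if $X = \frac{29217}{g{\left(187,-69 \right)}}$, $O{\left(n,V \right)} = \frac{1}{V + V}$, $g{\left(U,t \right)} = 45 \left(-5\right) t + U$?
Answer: $- \frac{4594925}{2466784} \approx -1.8627$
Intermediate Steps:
$g{\left(U,t \right)} = U - 225 t$ ($g{\left(U,t \right)} = - 225 t + U = U - 225 t$)
$O{\left(n,V \right)} = \frac{1}{2 V}$
$X = \frac{29217}{15712}$ ($X = \frac{29217}{187 - -15525} = \frac{29217}{187 + 15525} = \frac{29217}{15712} \approx 1.8595$)
$O{\left(-5,-157 \right)} - X = \frac{1}{2 \left(-157\right)} - \frac{29217}{15712} = \frac{1}{2} \left(- \frac{1}{157}\right) - \frac{29217}{15712} = - \frac{1}{314} - \frac{29217}{15712} = - \frac{4594925}{2466784}$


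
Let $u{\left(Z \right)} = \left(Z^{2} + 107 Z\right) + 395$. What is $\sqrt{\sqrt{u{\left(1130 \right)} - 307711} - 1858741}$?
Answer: $\sqrt{-1858741 + 3 \sqrt{121166}} \approx 1363.0 i$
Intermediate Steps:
$u{\left(Z \right)} = 395 + Z^{2} + 107 Z$
$\sqrt{\sqrt{u{\left(1130 \right)} - 307711} - 1858741} = \sqrt{\sqrt{\left(395 + 1130^{2} + 107 \cdot 1130\right) - 307711} - 1858741} = \sqrt{\sqrt{\left(395 + 1276900 + 120910\right) - 307711} - 1858741} = \sqrt{\sqrt{1398205 - 307711} - 1858741} = \sqrt{\sqrt{1090494} - 1858741} = \sqrt{3 \sqrt{121166} - 1858741} = \sqrt{-1858741 + 3 \sqrt{121166}}$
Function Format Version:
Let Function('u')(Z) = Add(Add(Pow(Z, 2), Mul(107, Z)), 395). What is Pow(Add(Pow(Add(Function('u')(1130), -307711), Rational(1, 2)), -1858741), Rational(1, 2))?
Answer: Pow(Add(-1858741, Mul(3, Pow(121166, Rational(1, 2)))), Rational(1, 2)) ≈ Mul(1363.0, I)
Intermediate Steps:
Function('u')(Z) = Add(395, Pow(Z, 2), Mul(107, Z))
Pow(Add(Pow(Add(Function('u')(1130), -307711), Rational(1, 2)), -1858741), Rational(1, 2)) = Pow(Add(Pow(Add(Add(395, Pow(1130, 2), Mul(107, 1130)), -307711), Rational(1, 2)), -1858741), Rational(1, 2)) = Pow(Add(Pow(Add(Add(395, 1276900, 120910), -307711), Rational(1, 2)), -1858741), Rational(1, 2)) = Pow(Add(Pow(Add(1398205, -307711), Rational(1, 2)), -1858741), Rational(1, 2)) = Pow(Add(Pow(1090494, Rational(1, 2)), -1858741), Rational(1, 2)) = Pow(Add(Mul(3, Pow(121166, Rational(1, 2))), -1858741), Rational(1, 2)) = Pow(Add(-1858741, Mul(3, Pow(121166, Rational(1, 2)))), Rational(1, 2))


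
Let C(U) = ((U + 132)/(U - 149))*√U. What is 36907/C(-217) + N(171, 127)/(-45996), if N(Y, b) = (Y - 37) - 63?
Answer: -71/45996 - 794586*I*√217/1085 ≈ -0.0015436 - 10788.0*I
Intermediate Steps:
N(Y, b) = -100 + Y (N(Y, b) = (-37 + Y) - 63 = -100 + Y)
C(U) = √U*(132 + U)/(-149 + U) (C(U) = ((132 + U)/(-149 + U))*√U = √U*(132 + U)/(-149 + U))
36907/C(-217) + N(171, 127)/(-45996) = 36907/((√(-217)*(132 - 217)/(-149 - 217))) + (-100 + 171)/(-45996) = 36907/(((I*√217)*(-85)/(-366))) + 71*(-1/45996) = 36907/(((I*√217)*(-1/366)*(-85))) - 71/45996 = 36907/((85*I*√217/366)) - 71/45996 = 36907*(-366*I*√217/18445) - 71/45996 = -794586*I*√217/1085 - 71/45996 = -71/45996 - 794586*I*√217/1085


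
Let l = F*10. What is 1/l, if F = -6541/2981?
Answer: -2981/65410 ≈ -0.045574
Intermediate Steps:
F = -6541/2981 (F = -6541*1/2981 = -6541/2981 ≈ -2.1942)
l = -65410/2981 (l = -6541/2981*10 = -65410/2981 ≈ -21.942)
1/l = 1/(-65410/2981) = -2981/65410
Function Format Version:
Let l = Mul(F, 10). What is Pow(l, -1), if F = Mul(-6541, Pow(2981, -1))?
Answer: Rational(-2981, 65410) ≈ -0.045574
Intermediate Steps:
F = Rational(-6541, 2981) (F = Mul(-6541, Rational(1, 2981)) = Rational(-6541, 2981) ≈ -2.1942)
l = Rational(-65410, 2981) (l = Mul(Rational(-6541, 2981), 10) = Rational(-65410, 2981) ≈ -21.942)
Pow(l, -1) = Pow(Rational(-65410, 2981), -1) = Rational(-2981, 65410)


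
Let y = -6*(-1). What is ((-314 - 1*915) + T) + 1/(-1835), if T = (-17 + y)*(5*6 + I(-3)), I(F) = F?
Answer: -2800211/1835 ≈ -1526.0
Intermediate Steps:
y = 6
T = -297 (T = (-17 + 6)*(5*6 - 3) = -11*(30 - 3) = -11*27 = -297)
((-314 - 1*915) + T) + 1/(-1835) = ((-314 - 1*915) - 297) + 1/(-1835) = ((-314 - 915) - 297) - 1/1835 = (-1229 - 297) - 1/1835 = -1526 - 1/1835 = -2800211/1835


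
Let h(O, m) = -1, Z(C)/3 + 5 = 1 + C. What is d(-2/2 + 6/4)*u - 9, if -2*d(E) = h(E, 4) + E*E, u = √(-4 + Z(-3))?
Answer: -9 + 15*I/8 ≈ -9.0 + 1.875*I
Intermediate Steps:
Z(C) = -12 + 3*C (Z(C) = -15 + 3*(1 + C) = -15 + (3 + 3*C) = -12 + 3*C)
u = 5*I (u = √(-4 + (-12 + 3*(-3))) = √(-4 + (-12 - 9)) = √(-4 - 21) = √(-25) = 5*I ≈ 5.0*I)
d(E) = ½ - E²/2 (d(E) = -(-1 + E*E)/2 = -(-1 + E²)/2 = ½ - E²/2)
d(-2/2 + 6/4)*u - 9 = (½ - (-2/2 + 6/4)²/2)*(5*I) - 9 = (½ - (-2*½ + 6*(¼))²/2)*(5*I) - 9 = (½ - (-1 + 3/2)²/2)*(5*I) - 9 = (½ - (½)²/2)*(5*I) - 9 = (½ - ½*¼)*(5*I) - 9 = (½ - ⅛)*(5*I) - 9 = 3*(5*I)/8 - 9 = 15*I/8 - 9 = -9 + 15*I/8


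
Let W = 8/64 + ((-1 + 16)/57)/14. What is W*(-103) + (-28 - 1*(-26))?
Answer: -17887/1064 ≈ -16.811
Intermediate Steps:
W = 153/1064 (W = 8*(1/64) + (15*(1/57))*(1/14) = ⅛ + (5/19)*(1/14) = ⅛ + 5/266 = 153/1064 ≈ 0.14380)
W*(-103) + (-28 - 1*(-26)) = (153/1064)*(-103) + (-28 - 1*(-26)) = -15759/1064 + (-28 + 26) = -15759/1064 - 2 = -17887/1064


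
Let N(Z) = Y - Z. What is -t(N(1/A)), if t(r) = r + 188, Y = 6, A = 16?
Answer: -3103/16 ≈ -193.94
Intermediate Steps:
N(Z) = 6 - Z
t(r) = 188 + r
-t(N(1/A)) = -(188 + (6 - 1/16)) = -(188 + 95/16) = -1*3103/16 = -3103/16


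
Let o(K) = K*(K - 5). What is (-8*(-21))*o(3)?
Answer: -1008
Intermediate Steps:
o(K) = K*(-5 + K)
(-8*(-21))*o(3) = (-8*(-21))*(3*(-5 + 3)) = 168*(3*(-2)) = 168*(-6) = -1008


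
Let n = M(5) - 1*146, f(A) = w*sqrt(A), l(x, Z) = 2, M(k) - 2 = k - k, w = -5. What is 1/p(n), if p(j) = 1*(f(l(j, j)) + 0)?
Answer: -sqrt(2)/10 ≈ -0.14142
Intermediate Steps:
M(k) = 2 (M(k) = 2 + (k - k) = 2 + 0 = 2)
f(A) = -5*sqrt(A)
n = -144 (n = 2 - 1*146 = 2 - 146 = -144)
p(j) = -5*sqrt(2) (p(j) = 1*(-5*sqrt(2) + 0) = 1*(-5*sqrt(2)) = -5*sqrt(2))
1/p(n) = 1/(-5*sqrt(2)) = -sqrt(2)/10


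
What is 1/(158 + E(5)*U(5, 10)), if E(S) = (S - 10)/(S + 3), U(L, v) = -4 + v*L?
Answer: 4/517 ≈ 0.0077369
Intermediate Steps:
U(L, v) = -4 + L*v
E(S) = (-10 + S)/(3 + S)
1/(158 + E(5)*U(5, 10)) = 1/(158 + ((-10 + 5)/(3 + 5))*(-4 + 5*10)) = 1/(158 + (-5/8)*(-4 + 50)) = 1/(158 + ((⅛)*(-5))*46) = 1/(158 - 5/8*46) = 1/(158 - 115/4) = 1/(517/4) = 4/517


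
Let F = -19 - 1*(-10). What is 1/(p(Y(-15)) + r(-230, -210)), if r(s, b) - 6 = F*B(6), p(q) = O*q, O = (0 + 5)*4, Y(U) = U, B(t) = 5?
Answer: -1/339 ≈ -0.0029499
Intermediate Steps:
O = 20 (O = 5*4 = 20)
F = -9 (F = -19 + 10 = -9)
p(q) = 20*q
r(s, b) = -39 (r(s, b) = 6 - 9*5 = 6 - 45 = -39)
1/(p(Y(-15)) + r(-230, -210)) = 1/(20*(-15) - 39) = 1/(-300 - 39) = 1/(-339) = -1/339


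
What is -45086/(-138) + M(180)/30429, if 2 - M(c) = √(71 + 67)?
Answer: 9941465/30429 - √138/30429 ≈ 326.71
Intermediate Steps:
M(c) = 2 - √138 (M(c) = 2 - √(71 + 67) = 2 - √138)
-45086/(-138) + M(180)/30429 = -45086/(-138) + (2 - √138)/30429 = -45086*(-1/138) + (2 - √138)*(1/30429) = 22543/69 + (2/30429 - √138/30429) = 9941465/30429 - √138/30429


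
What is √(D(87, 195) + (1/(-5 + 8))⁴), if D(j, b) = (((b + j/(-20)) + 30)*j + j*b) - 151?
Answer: √291685555/90 ≈ 189.76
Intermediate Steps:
D(j, b) = -151 + b*j + j*(30 + b - j/20) (D(j, b) = (((b + j*(-1/20)) + 30)*j + b*j) - 151 = (((b - j/20) + 30)*j + b*j) - 151 = ((30 + b - j/20)*j + b*j) - 151 = (j*(30 + b - j/20) + b*j) - 151 = (b*j + j*(30 + b - j/20)) - 151 = -151 + b*j + j*(30 + b - j/20))
√(D(87, 195) + (1/(-5 + 8))⁴) = √((-151 + 30*87 - 1/20*87² + 2*195*87) + (1/(-5 + 8))⁴) = √((-151 + 2610 - 1/20*7569 + 33930) + (1/3)⁴) = √((-151 + 2610 - 7569/20 + 33930) + (⅓)⁴) = √(720211/20 + 1/81) = √(58337111/1620) = √291685555/90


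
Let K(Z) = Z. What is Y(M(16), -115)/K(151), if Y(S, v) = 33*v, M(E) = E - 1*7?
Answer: -3795/151 ≈ -25.132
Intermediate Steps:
M(E) = -7 + E (M(E) = E - 7 = -7 + E)
Y(M(16), -115)/K(151) = (33*(-115))/151 = -3795*1/151 = -3795/151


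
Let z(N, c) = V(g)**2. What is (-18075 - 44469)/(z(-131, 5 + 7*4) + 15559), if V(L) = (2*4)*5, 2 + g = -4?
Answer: -62544/17159 ≈ -3.6450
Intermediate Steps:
g = -6 (g = -2 - 4 = -6)
V(L) = 40 (V(L) = 8*5 = 40)
z(N, c) = 1600 (z(N, c) = 40**2 = 1600)
(-18075 - 44469)/(z(-131, 5 + 7*4) + 15559) = (-18075 - 44469)/(1600 + 15559) = -62544/17159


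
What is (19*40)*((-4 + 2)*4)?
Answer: -6080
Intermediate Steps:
(19*40)*((-4 + 2)*4) = 760*(-2*4) = 760*(-8) = -6080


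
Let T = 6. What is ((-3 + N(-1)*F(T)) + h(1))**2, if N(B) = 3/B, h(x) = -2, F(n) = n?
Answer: 529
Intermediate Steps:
((-3 + N(-1)*F(T)) + h(1))**2 = ((-3 + (3/(-1))*6) - 2)**2 = ((-3 + (3*(-1))*6) - 2)**2 = ((-3 - 3*6) - 2)**2 = ((-3 - 18) - 2)**2 = (-21 - 2)**2 = (-23)**2 = 529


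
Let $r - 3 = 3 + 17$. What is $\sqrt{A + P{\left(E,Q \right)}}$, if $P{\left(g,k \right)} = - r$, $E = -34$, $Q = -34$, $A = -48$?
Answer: $i \sqrt{71} \approx 8.4261 i$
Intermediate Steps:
$r = 23$ ($r = 3 + \left(3 + 17\right) = 3 + 20 = 23$)
$P{\left(g,k \right)} = -23$ ($P{\left(g,k \right)} = \left(-1\right) 23 = -23$)
$\sqrt{A + P{\left(E,Q \right)}} = \sqrt{-48 - 23} = \sqrt{-71} = i \sqrt{71}$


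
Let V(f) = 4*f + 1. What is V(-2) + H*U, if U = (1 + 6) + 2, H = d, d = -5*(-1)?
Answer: 38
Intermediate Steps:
V(f) = 1 + 4*f
d = 5
H = 5
U = 9 (U = 7 + 2 = 9)
V(-2) + H*U = (1 + 4*(-2)) + 5*9 = (1 - 8) + 45 = -7 + 45 = 38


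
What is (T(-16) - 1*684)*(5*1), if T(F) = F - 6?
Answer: -3530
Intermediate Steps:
T(F) = -6 + F
(T(-16) - 1*684)*(5*1) = ((-6 - 16) - 1*684)*(5*1) = (-22 - 684)*5 = -706*5 = -3530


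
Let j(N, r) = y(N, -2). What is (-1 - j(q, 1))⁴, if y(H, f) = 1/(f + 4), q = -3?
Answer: 81/16 ≈ 5.0625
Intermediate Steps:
y(H, f) = 1/(4 + f)
j(N, r) = ½ (j(N, r) = 1/(4 - 2) = 1/2 = ½)
(-1 - j(q, 1))⁴ = (-1 - 1*½)⁴ = (-1 - ½)⁴ = (-3/2)⁴ = 81/16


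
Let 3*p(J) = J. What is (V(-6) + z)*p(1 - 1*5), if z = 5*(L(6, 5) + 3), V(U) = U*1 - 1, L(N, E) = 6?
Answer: -152/3 ≈ -50.667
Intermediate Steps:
V(U) = -1 + U (V(U) = U - 1 = -1 + U)
p(J) = J/3
z = 45 (z = 5*(6 + 3) = 5*9 = 45)
(V(-6) + z)*p(1 - 1*5) = ((-1 - 6) + 45)*((1 - 1*5)/3) = (-7 + 45)*((1 - 5)/3) = 38*((⅓)*(-4)) = 38*(-4/3) = -152/3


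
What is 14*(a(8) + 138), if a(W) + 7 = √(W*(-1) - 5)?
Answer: 1834 + 14*I*√13 ≈ 1834.0 + 50.478*I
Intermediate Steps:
a(W) = -7 + √(-5 - W) (a(W) = -7 + √(W*(-1) - 5) = -7 + √(-W - 5) = -7 + √(-5 - W))
14*(a(8) + 138) = 14*((-7 + √(-5 - 1*8)) + 138) = 14*((-7 + √(-5 - 8)) + 138) = 14*((-7 + √(-13)) + 138) = 14*((-7 + I*√13) + 138) = 14*(131 + I*√13) = 1834 + 14*I*√13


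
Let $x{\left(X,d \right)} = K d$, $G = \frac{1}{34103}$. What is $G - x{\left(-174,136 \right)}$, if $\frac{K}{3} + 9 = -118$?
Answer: $\frac{1767081049}{34103} \approx 51816.0$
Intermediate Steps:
$K = -381$ ($K = -27 + 3 \left(-118\right) = -27 - 354 = -381$)
$G = \frac{1}{34103} \approx 2.9323 \cdot 10^{-5}$
$x{\left(X,d \right)} = - 381 d$
$G - x{\left(-174,136 \right)} = \frac{1}{34103} - \left(-381\right) 136 = \frac{1}{34103} - -51816 = \frac{1}{34103} + 51816 = \frac{1767081049}{34103}$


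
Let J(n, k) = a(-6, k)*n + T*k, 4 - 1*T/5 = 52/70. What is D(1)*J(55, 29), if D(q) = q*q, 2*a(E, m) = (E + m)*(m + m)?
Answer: 260101/7 ≈ 37157.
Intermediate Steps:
T = 114/7 (T = 20 - 260/70 = 20 - 5*26/35 = 20 - 26/7 = 114/7 ≈ 16.286)
a(E, m) = m*(E + m) (a(E, m) = ((E + m)*(m + m))/2 = ((E + m)*(2*m))/2 = (2*m*(E + m))/2 = m*(E + m))
D(q) = q²
J(n, k) = 114*k/7 + k*n*(-6 + k) (J(n, k) = (k*(-6 + k))*n + 114*k/7 = k*n*(-6 + k) + 114*k/7 = 114*k/7 + k*n*(-6 + k))
D(1)*J(55, 29) = 1²*((⅐)*29*(114 + 7*55*(-6 + 29))) = 1*((⅐)*29*(114 + 7*55*23)) = 1*((⅐)*29*(114 + 8855)) = 1*((⅐)*29*8969) = 1*(260101/7) = 260101/7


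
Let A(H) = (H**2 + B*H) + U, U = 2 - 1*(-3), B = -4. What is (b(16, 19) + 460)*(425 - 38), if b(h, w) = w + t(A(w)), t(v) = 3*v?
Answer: 522063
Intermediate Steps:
U = 5 (U = 2 + 3 = 5)
A(H) = 5 + H**2 - 4*H (A(H) = (H**2 - 4*H) + 5 = 5 + H**2 - 4*H)
b(h, w) = 15 - 11*w + 3*w**2 (b(h, w) = w + 3*(5 + w**2 - 4*w) = w + (15 - 12*w + 3*w**2) = 15 - 11*w + 3*w**2)
(b(16, 19) + 460)*(425 - 38) = ((15 - 11*19 + 3*19**2) + 460)*(425 - 38) = ((15 - 209 + 3*361) + 460)*387 = ((15 - 209 + 1083) + 460)*387 = (889 + 460)*387 = 1349*387 = 522063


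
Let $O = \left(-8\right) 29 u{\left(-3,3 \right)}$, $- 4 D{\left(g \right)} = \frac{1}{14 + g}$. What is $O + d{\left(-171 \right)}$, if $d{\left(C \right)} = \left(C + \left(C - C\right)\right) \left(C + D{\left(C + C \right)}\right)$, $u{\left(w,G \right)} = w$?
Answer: $\frac{39277173}{1312} \approx 29937.0$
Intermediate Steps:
$D{\left(g \right)} = - \frac{1}{4 \left(14 + g\right)}$
$d{\left(C \right)} = C \left(C - \frac{1}{56 + 8 C}\right)$ ($d{\left(C \right)} = \left(C + \left(C - C\right)\right) \left(C - \frac{1}{56 + 4 \left(C + C\right)}\right) = \left(C + 0\right) \left(C - \frac{1}{56 + 4 \cdot 2 C}\right) = C \left(C - \frac{1}{56 + 8 C}\right)$)
$O = 696$ ($O = \left(-8\right) 29 \left(-3\right) = \left(-232\right) \left(-3\right) = 696$)
$O + d{\left(-171 \right)} = 696 + \frac{1}{8} \left(-171\right) \frac{1}{7 - 171} \left(-1 + 8 \left(-171\right) \left(7 - 171\right)\right) = 696 + \frac{1}{8} \left(-171\right) \frac{1}{-164} \left(-1 + 8 \left(-171\right) \left(-164\right)\right) = 696 + \frac{1}{8} \left(-171\right) \left(- \frac{1}{164}\right) \left(-1 + 224352\right) = 696 + \frac{1}{8} \left(-171\right) \left(- \frac{1}{164}\right) 224351 = 696 + \frac{38364021}{1312} = \frac{39277173}{1312}$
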